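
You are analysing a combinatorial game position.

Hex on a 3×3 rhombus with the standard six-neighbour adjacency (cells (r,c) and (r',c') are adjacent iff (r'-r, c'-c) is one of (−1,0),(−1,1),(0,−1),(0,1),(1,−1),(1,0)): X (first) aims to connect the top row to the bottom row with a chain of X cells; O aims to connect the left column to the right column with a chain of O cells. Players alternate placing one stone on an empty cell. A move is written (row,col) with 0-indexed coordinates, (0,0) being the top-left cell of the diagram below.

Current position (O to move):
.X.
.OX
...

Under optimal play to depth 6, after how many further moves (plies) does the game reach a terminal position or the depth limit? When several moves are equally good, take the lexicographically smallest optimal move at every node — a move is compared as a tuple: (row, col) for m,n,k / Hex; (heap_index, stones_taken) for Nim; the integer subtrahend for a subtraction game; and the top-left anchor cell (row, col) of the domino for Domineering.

[.X./.OX/...] O move#1: (0,0):-1/OX./.OX/..., (0,2):+1/.XO/.OX/...*, (1,0):-1/.X./OOX/..., (2,0):-1/.X./.OX/O.., (2,1):+1/.X./.OX/.O., (2,2):+1/.X./.OX/..O
[.XO/.OX/...] X move#2: (0,0):-1/XXO/.OX/...*, (1,0):-1/.XO/XOX/..., (2,0):-1/.XO/.OX/X.., (2,1):-1/.XO/.OX/.X., (2,2):-1/.XO/.OX/..X
[XXO/.OX/...] O move#3: (1,0):+1/XXO/OOX/...*, (2,0):+1/XXO/.OX/O.., (2,1):+1/XXO/.OX/.O., (2,2):+1/XXO/.OX/..O
[XXO/OOX/...] end (terminal -1, X#4); searched .X./.OX/... to 6

PV length from [.X./.OX/...]: 3 plies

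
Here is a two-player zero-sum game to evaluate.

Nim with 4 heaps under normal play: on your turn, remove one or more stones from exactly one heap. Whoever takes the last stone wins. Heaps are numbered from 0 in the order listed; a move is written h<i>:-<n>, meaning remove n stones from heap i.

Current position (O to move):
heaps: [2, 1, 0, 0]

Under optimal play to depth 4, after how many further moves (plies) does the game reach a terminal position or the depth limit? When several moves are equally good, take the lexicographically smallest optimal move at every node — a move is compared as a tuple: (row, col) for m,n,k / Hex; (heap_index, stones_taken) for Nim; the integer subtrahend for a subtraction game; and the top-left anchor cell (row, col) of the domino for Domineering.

PV length from [(2,1,0,0)]: 3 plies

[(2,1,0,0)] O move#1: h0:-1:+1/(1,1,0,0)*, h0:-2:-1/(0,1,0,0), h1:-1:-1/(2,0,0,0)
[(1,1,0,0)] X move#2: h0:-1:-1/(0,1,0,0)*, h1:-1:-1/(1,0,0,0)
[(0,1,0,0)] O move#3: h1:-1:+1/(0,0,0,0)*
[(0,0,0,0)] end (terminal -1, X#4); searched (2,1,0,0) to 4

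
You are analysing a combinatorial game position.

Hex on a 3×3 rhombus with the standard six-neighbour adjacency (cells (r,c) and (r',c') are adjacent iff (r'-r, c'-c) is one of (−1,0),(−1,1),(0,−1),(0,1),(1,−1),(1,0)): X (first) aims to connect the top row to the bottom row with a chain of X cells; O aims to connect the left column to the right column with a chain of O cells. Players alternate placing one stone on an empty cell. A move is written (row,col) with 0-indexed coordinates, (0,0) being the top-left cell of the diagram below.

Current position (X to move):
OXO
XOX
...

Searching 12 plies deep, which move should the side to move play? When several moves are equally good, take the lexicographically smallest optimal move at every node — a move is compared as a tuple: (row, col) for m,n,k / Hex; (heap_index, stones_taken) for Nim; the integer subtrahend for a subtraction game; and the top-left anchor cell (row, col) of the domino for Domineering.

X's best at [OXO/XOX/...]: (2,0)

ply 1, X at OXO/XOX/... | (2,0)=+1→OXO/XOX/X..*; (2,1)=-1→OXO/XOX/.X.; (2,2)=-1→OXO/XOX/..X
ply 2: OXO/XOX/X.. is terminal -1 (O); from OXO/XOX/... depth 12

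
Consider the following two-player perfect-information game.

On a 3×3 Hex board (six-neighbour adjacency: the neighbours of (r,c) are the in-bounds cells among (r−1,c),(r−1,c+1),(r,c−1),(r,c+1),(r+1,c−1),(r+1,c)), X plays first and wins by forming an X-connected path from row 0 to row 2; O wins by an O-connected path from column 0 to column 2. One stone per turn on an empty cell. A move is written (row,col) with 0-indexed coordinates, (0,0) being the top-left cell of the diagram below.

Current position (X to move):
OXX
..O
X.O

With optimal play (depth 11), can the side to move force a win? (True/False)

X winning at [OXX/..O/X.O]: True

ply 1, X at OXX/..O/X.O | (1,0)=+1→OXX/X.O/X.O*; (1,1)=+1→OXX/.XO/X.O; (2,1)=+1→OXX/..O/XXO
ply 2: OXX/X.O/X.O is terminal -1 (O); from OXX/..O/X.O depth 11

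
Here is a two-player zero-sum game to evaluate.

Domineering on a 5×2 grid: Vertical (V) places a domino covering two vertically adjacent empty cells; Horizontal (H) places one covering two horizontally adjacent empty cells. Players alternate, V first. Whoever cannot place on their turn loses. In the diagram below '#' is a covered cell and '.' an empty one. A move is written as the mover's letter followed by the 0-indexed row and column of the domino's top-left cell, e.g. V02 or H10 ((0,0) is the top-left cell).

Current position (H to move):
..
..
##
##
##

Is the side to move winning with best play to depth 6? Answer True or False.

H winning at [../../##/##/##]: True

ply 1, H at ../../##/##/## | H00=+1→##/../##/##/##*; H10=+1→../##/##/##/##
ply 2: ##/../##/##/## is terminal -1 (V); from ../../##/##/## depth 6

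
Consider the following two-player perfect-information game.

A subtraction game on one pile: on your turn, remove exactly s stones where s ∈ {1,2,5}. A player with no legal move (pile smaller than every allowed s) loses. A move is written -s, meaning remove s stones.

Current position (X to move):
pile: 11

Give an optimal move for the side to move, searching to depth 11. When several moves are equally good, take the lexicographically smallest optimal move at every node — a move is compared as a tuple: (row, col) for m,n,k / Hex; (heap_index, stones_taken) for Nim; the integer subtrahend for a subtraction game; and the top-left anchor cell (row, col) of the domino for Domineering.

X's best at [11]: -2

p1 X@[11]: -1[10]-1 -2[9]+1* -5[6]+1
p2 O@[9]: -1[8]-1* -2[7]-1 -5[4]-1
p3 X@[8]: -1[7]-1 -2[6]+1* -5[3]+1
p4 O@[6]: -1[5]-1* -2[4]-1 -5[1]-1
p5 X@[5]: -1[4]-1 -2[3]+1* -5[0]+1
p6 O@[3]: -1[2]-1* -2[1]-1
p7 X@[2]: -1[1]-1 -2[0]+1*
p8 O@[0] terminal -1; root [11] d11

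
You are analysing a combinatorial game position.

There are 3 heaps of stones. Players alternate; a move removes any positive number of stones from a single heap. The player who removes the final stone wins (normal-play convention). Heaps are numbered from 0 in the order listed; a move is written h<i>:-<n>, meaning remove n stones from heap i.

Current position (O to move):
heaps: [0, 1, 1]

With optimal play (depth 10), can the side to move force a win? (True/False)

[(0,1,1)] O move#1: h1:-1:-1/(0,0,1)*, h2:-1:-1/(0,1,0)
[(0,0,1)] X move#2: h2:-1:+1/(0,0,0)*
[(0,0,0)] end (terminal -1, O#3); searched (0,1,1) to 10

O winning at [(0,1,1)]: False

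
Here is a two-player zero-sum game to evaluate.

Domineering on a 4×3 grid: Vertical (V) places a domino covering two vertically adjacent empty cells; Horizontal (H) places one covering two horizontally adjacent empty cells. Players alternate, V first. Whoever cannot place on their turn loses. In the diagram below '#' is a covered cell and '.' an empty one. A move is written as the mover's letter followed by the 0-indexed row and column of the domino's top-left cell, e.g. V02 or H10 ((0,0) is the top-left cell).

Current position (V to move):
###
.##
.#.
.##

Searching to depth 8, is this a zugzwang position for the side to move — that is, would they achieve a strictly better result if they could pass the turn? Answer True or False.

zugzwang(###/.##/.#./.##, V) = False

p1 V@[###/.##/.#./.##]: V10[###/###/##./.##]+1* V20[###/.##/##./###]+1
p2 H@[###/###/##./.##] terminal -1; root [###/.##/.#./.##] d8
pass branch (H moves first from the same position):
  | p1 H@[###/.##/.#./.##] terminal -1; root [###/.##/.#./.##] d8
V moving scores +1; V passing scores +1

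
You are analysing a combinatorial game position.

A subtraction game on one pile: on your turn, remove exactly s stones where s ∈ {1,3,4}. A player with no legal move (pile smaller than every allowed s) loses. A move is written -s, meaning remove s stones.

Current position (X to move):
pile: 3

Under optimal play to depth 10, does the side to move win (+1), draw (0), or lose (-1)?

p1 X@[3]: -1[2]+1* -3[0]+1
p2 O@[2]: -1[1]-1*
p3 X@[1]: -1[0]+1*
p4 O@[0] terminal -1; root [3] d10

value(3, X) = +1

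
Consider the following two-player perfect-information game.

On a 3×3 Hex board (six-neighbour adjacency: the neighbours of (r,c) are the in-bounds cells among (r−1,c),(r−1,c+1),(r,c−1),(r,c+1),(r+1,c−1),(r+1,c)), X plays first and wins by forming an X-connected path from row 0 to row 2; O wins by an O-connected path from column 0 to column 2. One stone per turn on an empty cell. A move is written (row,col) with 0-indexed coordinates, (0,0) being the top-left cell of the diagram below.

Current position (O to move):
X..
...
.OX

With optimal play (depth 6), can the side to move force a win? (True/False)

[X../.../.OX] O move#1: (0,1):-1/XO./.../.OX, (0,2):-1/X.O/.../.OX, (1,0):-1/X../O../.OX, (1,1):+1/X../.O./.OX*, (1,2):-1/X../..O/.OX, (2,0):-1/X../.../OOX
[X../.O./.OX] X move#2: (0,1):-1/XX./.O./.OX*, (0,2):-1/X.X/.O./.OX, (1,0):-1/X../XO./.OX, (1,2):-1/X../.OX/.OX, (2,0):-1/X../.O./XOX
[XX./.O./.OX] O move#3: (0,2):+1/XXO/.O./.OX*, (1,0):+1/XX./OO./.OX, (1,2):+1/XX./.OO/.OX, (2,0):+1/XX./.O./OOX
[XXO/.O./.OX] X move#4: (1,0):-1/XXO/XO./.OX*, (1,2):-1/XXO/.OX/.OX, (2,0):-1/XXO/.O./XOX
[XXO/XO./.OX] O move#5: (1,2):-1/XXO/XOO/.OX, (2,0):+1/XXO/XO./OOX*
[XXO/XO./OOX] end (terminal -1, X#6); searched X../.../.OX to 6

O winning at [X../.../.OX]: True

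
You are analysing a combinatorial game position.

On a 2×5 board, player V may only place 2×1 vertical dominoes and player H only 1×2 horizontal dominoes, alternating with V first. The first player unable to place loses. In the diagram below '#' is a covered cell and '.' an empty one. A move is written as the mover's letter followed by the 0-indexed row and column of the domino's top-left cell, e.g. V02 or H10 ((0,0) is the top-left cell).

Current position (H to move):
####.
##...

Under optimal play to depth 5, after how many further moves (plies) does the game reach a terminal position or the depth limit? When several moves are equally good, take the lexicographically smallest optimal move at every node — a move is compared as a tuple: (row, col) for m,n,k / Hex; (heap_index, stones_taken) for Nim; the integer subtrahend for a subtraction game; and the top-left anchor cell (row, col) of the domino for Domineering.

ply 1, H at ####./##... | H12=-1→####./####.; H13=+1→####./##.##*
ply 2: ####./##.## is terminal -1 (V); from ####./##... depth 5

PV length from [####./##...]: 1 ply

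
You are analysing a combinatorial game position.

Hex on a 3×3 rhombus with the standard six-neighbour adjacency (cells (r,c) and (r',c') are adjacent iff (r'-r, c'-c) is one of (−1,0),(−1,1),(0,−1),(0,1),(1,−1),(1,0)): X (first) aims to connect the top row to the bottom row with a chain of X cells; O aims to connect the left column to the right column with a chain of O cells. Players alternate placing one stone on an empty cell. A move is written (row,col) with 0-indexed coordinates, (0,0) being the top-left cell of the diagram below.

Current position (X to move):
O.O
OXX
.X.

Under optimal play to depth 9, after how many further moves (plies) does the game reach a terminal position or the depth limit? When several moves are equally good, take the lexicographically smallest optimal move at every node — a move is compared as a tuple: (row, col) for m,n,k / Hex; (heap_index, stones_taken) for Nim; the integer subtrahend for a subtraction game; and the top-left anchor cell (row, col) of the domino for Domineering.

PV length from [O.O/OXX/.X.]: 1 ply

ply 1, X at O.O/OXX/.X. | (0,1)=+1→OXO/OXX/.X.*; (2,0)=-1→O.O/OXX/XX.; (2,2)=-1→O.O/OXX/.XX
ply 2: OXO/OXX/.X. is terminal -1 (O); from O.O/OXX/.X. depth 9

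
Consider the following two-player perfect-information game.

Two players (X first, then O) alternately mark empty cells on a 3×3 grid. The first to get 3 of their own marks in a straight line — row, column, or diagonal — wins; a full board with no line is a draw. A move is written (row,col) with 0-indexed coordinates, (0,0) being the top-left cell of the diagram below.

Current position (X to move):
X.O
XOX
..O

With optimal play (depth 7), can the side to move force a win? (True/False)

X winning at [X.O/XOX/..O]: True

ply 1, X at X.O/XOX/..O | (0,1)=-1→XXO/XOX/..O; (2,0)=+1→X.O/XOX/X.O*; (2,1)=-1→X.O/XOX/.XO
ply 2: X.O/XOX/X.O is terminal -1 (O); from X.O/XOX/..O depth 7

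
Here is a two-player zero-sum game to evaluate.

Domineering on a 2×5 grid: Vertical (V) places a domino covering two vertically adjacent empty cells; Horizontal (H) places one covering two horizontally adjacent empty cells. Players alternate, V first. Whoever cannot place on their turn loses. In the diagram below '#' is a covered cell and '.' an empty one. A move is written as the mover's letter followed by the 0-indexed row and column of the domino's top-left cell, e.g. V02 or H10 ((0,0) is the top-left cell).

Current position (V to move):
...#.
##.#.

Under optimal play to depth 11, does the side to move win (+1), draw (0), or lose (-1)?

value(...#./##.#., V) = +1

p1 V@[...#./##.#.]: V02[..##./####.]+1* V04[...##/##.##]-1
p2 H@[..##./####.]: H00[####./####.]-1*
p3 V@[####./####.]: V04[#####/#####]+1*
p4 H@[#####/#####] terminal -1; root [...#./##.#.] d11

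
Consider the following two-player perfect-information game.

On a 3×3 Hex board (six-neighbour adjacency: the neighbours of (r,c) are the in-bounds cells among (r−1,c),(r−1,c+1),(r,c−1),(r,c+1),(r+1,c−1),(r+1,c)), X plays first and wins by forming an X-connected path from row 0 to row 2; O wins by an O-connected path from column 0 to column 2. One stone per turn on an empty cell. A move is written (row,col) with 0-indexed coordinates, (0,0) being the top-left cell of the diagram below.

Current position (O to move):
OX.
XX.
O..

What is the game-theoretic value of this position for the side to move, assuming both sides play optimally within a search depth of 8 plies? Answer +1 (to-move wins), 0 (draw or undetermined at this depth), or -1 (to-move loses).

[OX./XX./O..] O move#1: (0,2):-1/OXO/XX./O.., (1,2):-1/OX./XXO/O.., (2,1):+1/OX./XX./OO.*, (2,2):-1/OX./XX./O.O
[OX./XX./OO.] X move#2: (0,2):-1/OXX/XX./OO.*, (1,2):-1/OX./XXX/OO., (2,2):-1/OX./XX./OOX
[OXX/XX./OO.] O move#3: (1,2):+1/OXX/XXO/OO.*, (2,2):+1/OXX/XX./OOO
[OXX/XXO/OO.] end (terminal -1, X#4); searched OX./XX./O.. to 8

value(OX./XX./O.., O) = +1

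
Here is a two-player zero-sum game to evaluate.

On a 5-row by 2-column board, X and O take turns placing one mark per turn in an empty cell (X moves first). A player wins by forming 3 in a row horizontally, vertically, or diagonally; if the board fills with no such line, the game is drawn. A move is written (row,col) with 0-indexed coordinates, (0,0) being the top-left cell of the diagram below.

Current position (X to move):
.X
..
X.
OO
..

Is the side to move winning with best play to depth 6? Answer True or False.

X winning at [.X/../X./OO/..]: False

[.X/../X./OO/..] X move#1: (0,0):+0/XX/../X./OO/..*, (1,0):+0/.X/X./X./OO/.., (1,1):+0/.X/.X/X./OO/.., (2,1):+0/.X/../XX/OO/.., (4,0):-1/.X/../X./OO/X., (4,1):+0/.X/../X./OO/.X
[XX/../X./OO/..] O move#2: (1,0):+0/XX/O./X./OO/..*, (1,1):-1/XX/.O/X./OO/.., (2,1):-1/XX/../XO/OO/.., (4,0):-1/XX/../X./OO/O., (4,1):-1/XX/../X./OO/.O
[XX/O./X./OO/..] X move#3: (1,1):+0/XX/OX/X./OO/..*, (2,1):+0/XX/O./XX/OO/.., (4,0):-1/XX/O./X./OO/X., (4,1):+0/XX/O./X./OO/.X
[XX/OX/X./OO/..] O move#4: (2,1):+0/XX/OX/XO/OO/..*, (4,0):-1/XX/OX/X./OO/O., (4,1):-1/XX/OX/X./OO/.O
[XX/OX/XO/OO/..] X move#5: (4,0):-1/XX/OX/XO/OO/X., (4,1):+0/XX/OX/XO/OO/.X*
[XX/OX/XO/OO/.X] O move#6: (4,0):+0/XX/OX/XO/OO/OX*
[XX/OX/XO/OO/OX] end (terminal +0, X#7); searched .X/../X./OO/.. to 6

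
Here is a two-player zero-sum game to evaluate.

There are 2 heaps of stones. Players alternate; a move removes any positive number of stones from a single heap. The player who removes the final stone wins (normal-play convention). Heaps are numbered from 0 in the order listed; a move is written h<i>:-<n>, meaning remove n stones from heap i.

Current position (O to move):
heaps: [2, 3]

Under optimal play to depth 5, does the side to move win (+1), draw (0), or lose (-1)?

value((2,3), O) = +1

ply 1, O at (2,3) | h0:-1=-1→(1,3); h0:-2=-1→(0,3); h1:-1=+1→(2,2)*; h1:-2=-1→(2,1); h1:-3=-1→(2,0)
ply 2, X at (2,2) | h0:-1=-1→(1,2)*; h0:-2=-1→(0,2); h1:-1=-1→(2,1); h1:-2=-1→(2,0)
ply 3, O at (1,2) | h0:-1=-1→(0,2); h1:-1=+1→(1,1)*; h1:-2=-1→(1,0)
ply 4, X at (1,1) | h0:-1=-1→(0,1)*; h1:-1=-1→(1,0)
ply 5, O at (0,1) | h1:-1=+1→(0,0)*
ply 6: (0,0) is terminal -1 (X); from (2,3) depth 5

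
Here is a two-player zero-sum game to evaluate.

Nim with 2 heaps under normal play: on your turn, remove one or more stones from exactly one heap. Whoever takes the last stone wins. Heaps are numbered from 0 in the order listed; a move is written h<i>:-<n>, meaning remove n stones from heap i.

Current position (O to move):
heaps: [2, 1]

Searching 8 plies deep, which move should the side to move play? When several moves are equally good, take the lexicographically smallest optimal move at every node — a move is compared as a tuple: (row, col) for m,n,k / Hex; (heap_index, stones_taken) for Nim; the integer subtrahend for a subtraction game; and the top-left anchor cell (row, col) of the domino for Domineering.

O's best at [(2,1)]: h0:-1

ply 1, O at (2,1) | h0:-1=+1→(1,1)*; h0:-2=-1→(0,1); h1:-1=-1→(2,0)
ply 2, X at (1,1) | h0:-1=-1→(0,1)*; h1:-1=-1→(1,0)
ply 3, O at (0,1) | h1:-1=+1→(0,0)*
ply 4: (0,0) is terminal -1 (X); from (2,1) depth 8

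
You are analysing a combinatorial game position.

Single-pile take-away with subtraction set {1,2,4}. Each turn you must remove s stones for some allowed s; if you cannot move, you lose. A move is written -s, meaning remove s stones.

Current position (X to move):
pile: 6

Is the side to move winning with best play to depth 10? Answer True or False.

X winning at [6]: False

[6] X move#1: -1:-1/5*, -2:-1/4, -4:-1/2
[5] O move#2: -1:-1/4, -2:+1/3*, -4:-1/1
[3] X move#3: -1:-1/2*, -2:-1/1
[2] O move#4: -1:-1/1, -2:+1/0*
[0] end (terminal -1, X#5); searched 6 to 10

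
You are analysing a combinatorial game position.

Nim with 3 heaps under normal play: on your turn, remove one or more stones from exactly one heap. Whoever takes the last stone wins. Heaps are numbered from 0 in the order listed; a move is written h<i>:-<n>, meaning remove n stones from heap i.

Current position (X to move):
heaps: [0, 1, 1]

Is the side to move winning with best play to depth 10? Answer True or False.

X winning at [(0,1,1)]: False

ply 1, X at (0,1,1) | h1:-1=-1→(0,0,1)*; h2:-1=-1→(0,1,0)
ply 2, O at (0,0,1) | h2:-1=+1→(0,0,0)*
ply 3: (0,0,0) is terminal -1 (X); from (0,1,1) depth 10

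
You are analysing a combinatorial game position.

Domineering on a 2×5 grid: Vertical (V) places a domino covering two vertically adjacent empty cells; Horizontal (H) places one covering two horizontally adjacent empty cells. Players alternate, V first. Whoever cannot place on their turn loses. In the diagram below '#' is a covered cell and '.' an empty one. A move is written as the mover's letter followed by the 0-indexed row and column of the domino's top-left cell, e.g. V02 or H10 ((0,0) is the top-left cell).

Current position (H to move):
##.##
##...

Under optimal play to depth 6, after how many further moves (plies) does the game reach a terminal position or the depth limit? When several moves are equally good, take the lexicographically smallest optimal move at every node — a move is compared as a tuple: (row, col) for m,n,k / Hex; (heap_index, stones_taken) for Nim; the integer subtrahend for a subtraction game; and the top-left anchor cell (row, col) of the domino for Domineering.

PV length from [##.##/##...]: 1 ply

p1 H@[##.##/##...]: H12[##.##/####.]+1* H13[##.##/##.##]-1
p2 V@[##.##/####.] terminal -1; root [##.##/##...] d6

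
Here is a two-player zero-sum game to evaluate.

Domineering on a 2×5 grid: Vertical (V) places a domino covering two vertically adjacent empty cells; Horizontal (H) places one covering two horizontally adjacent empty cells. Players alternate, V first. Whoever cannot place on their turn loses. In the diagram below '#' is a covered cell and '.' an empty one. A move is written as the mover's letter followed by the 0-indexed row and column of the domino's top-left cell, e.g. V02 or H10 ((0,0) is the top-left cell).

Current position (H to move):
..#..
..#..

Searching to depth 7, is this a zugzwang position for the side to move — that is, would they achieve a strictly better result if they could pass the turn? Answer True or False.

p1 H@[..#../..#..]: H00[###../..#..]-1* H03[..###/..#..]-1 H10[..#../###..]-1 H13[..#../..###]-1
p2 V@[###../..#..]: V03[####./..##.]+1* V04[###.#/..#.#]+1
p3 H@[####./..##.]: H10[####./####.]-1*
p4 V@[####./####.]: V04[#####/#####]+1*
p5 H@[#####/#####] terminal -1; root [..#../..#..] d7
pass branch (V moves first from the same position):
  | p1 V@[..#../..#..]: V00[#.#../#.#..]-1* V01[.##../.##..]-1 V03[..##./..##.]-1 V04[..#.#/..#.#]-1
  | p2 H@[#.#../#.#..]: H03[#.###/#.#..]+1* H13[#.#../#.###]+1
  | p3 V@[#.###/#.#..]: V01[#####/###..]-1*
  | p4 H@[#####/###..]: H13[#####/#####]+1*
  | p5 V@[#####/#####] terminal -1; root [..#../..#..] d7
H moving scores -1; H passing scores +1

zugzwang(..#../..#.., H) = True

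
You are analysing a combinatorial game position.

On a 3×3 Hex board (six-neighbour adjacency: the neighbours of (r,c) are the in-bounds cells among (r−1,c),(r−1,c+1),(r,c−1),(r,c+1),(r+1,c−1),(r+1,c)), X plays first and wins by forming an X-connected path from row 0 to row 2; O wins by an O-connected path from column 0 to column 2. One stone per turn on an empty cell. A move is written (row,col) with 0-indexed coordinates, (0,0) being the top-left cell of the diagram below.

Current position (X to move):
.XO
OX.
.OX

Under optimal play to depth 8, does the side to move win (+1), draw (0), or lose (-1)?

[.XO/OX./.OX] X move#1: (0,0):+1/XXO/OX./.OX*, (1,2):+1/.XO/OXX/.OX, (2,0):+1/.XO/OX./XOX
[XXO/OX./.OX] O move#2: (1,2):-1/XXO/OXO/.OX*, (2,0):-1/XXO/OX./OOX
[XXO/OXO/.OX] X move#3: (2,0):+1/XXO/OXO/XOX*
[XXO/OXO/XOX] end (terminal -1, O#4); searched .XO/OX./.OX to 8

value(.XO/OX./.OX, X) = +1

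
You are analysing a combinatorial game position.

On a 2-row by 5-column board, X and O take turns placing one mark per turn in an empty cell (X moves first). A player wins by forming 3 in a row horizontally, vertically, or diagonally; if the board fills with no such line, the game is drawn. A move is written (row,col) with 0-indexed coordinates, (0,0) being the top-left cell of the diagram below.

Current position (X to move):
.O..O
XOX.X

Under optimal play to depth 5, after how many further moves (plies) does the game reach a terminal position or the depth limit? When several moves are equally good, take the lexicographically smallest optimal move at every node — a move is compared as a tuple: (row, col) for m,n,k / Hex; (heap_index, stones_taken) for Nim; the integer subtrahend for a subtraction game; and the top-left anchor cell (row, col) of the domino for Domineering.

ply 1, X at .O..O/XOX.X | (0,0)=+0→XO..O/XOX.X; (0,2)=+0→.OX.O/XOX.X; (0,3)=+0→.O.XO/XOX.X; (1,3)=+1→.O..O/XOXXX*
ply 2: .O..O/XOXXX is terminal -1 (O); from .O..O/XOX.X depth 5

PV length from [.O..O/XOX.X]: 1 ply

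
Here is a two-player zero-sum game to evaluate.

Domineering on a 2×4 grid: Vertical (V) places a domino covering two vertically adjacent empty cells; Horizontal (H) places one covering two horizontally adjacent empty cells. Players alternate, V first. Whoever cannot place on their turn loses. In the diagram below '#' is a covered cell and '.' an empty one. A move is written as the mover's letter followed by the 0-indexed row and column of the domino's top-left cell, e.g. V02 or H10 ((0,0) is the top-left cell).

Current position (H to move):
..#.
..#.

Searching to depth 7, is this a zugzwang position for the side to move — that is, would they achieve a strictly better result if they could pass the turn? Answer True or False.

zugzwang(..#./..#., H) = False

p1 H@[..#./..#.]: H00[###./..#.]+1* H10[..#./###.]+1
p2 V@[###./..#.]: V03[####/..##]-1*
p3 H@[####/..##]: H10[####/####]+1*
p4 V@[####/####] terminal -1; root [..#./..#.] d7
suppose H passes — search the same position with V to move:
pass> p1 V@[..#./..#.]: V00[#.#./#.#.]+1* V01[.##./.##.]+1 V03[..##/..##]-1
pass> p2 H@[#.#./#.#.] terminal -1; root [..#./..#.] d7
for H: play +1, pass -1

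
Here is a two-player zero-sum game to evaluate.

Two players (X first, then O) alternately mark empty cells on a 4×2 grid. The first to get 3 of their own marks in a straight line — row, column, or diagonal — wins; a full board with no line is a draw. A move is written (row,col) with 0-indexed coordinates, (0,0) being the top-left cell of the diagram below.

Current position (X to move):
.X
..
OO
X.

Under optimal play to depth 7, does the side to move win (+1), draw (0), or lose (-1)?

[.X/../OO/X.] X move#1: (0,0):+0/XX/../OO/X.*, (1,0):+0/.X/X./OO/X., (1,1):+0/.X/.X/OO/X., (3,1):+0/.X/../OO/XX
[XX/../OO/X.] O move#2: (1,0):+0/XX/O./OO/X.*, (1,1):+0/XX/.O/OO/X., (3,1):+0/XX/../OO/XO
[XX/O./OO/X.] X move#3: (1,1):+0/XX/OX/OO/X.*, (3,1):+0/XX/O./OO/XX
[XX/OX/OO/X.] O move#4: (3,1):+0/XX/OX/OO/XO*
[XX/OX/OO/XO] end (terminal +0, X#5); searched .X/../OO/X. to 7

value(.X/../OO/X., X) = 0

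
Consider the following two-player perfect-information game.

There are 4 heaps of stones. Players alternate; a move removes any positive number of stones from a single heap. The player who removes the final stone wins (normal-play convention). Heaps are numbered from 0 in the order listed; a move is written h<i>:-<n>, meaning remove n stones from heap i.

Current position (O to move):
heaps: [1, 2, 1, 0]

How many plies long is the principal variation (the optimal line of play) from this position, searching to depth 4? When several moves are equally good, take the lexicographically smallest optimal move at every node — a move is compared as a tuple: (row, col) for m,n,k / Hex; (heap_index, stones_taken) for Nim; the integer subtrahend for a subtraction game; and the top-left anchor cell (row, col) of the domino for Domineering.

p1 O@[(1,2,1,0)]: h0:-1[(0,2,1,0)]-1 h1:-1[(1,1,1,0)]-1 h1:-2[(1,0,1,0)]+1* h2:-1[(1,2,0,0)]-1
p2 X@[(1,0,1,0)]: h0:-1[(0,0,1,0)]-1* h2:-1[(1,0,0,0)]-1
p3 O@[(0,0,1,0)]: h2:-1[(0,0,0,0)]+1*
p4 X@[(0,0,0,0)] terminal -1; root [(1,2,1,0)] d4

PV length from [(1,2,1,0)]: 3 plies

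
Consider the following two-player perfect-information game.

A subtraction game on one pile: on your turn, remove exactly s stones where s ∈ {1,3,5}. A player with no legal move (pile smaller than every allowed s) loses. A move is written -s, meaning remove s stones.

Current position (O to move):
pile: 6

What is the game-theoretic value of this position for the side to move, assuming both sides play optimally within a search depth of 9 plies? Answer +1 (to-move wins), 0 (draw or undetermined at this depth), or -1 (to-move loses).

value(6, O) = -1

[6] O move#1: -1:-1/5*, -3:-1/3, -5:-1/1
[5] X move#2: -1:+1/4*, -3:+1/2, -5:+1/0
[4] O move#3: -1:-1/3*, -3:-1/1
[3] X move#4: -1:+1/2*, -3:+1/0
[2] O move#5: -1:-1/1*
[1] X move#6: -1:+1/0*
[0] end (terminal -1, O#7); searched 6 to 9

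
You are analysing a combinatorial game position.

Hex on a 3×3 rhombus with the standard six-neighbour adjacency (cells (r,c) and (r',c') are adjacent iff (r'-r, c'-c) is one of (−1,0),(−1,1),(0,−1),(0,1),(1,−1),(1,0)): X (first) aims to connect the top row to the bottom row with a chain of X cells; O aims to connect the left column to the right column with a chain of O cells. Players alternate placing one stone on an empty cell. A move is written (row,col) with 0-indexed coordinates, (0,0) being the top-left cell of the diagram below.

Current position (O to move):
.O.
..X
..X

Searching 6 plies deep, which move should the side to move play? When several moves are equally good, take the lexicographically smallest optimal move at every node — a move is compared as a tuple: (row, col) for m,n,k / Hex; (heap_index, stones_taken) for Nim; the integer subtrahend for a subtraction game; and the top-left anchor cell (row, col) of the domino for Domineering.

O's best at [.O./..X/..X]: (0,2)

ply 1, O at .O./..X/..X | (0,0)=-1→OO./..X/..X; (0,2)=+1→.OO/..X/..X*; (1,0)=-1→.O./O.X/..X; (1,1)=-1→.O./.OX/..X; (2,0)=-1→.O./..X/O.X; (2,1)=-1→.O./..X/.OX
ply 2, X at .OO/..X/..X | (0,0)=-1→XOO/..X/..X*; (1,0)=-1→.OO/X.X/..X; (1,1)=-1→.OO/.XX/..X; (2,0)=-1→.OO/..X/X.X; (2,1)=-1→.OO/..X/.XX
ply 3, O at XOO/..X/..X | (1,0)=+1→XOO/O.X/..X*; (1,1)=+1→XOO/.OX/..X; (2,0)=+1→XOO/..X/O.X; (2,1)=-1→XOO/..X/.OX
ply 4: XOO/O.X/..X is terminal -1 (X); from .O./..X/..X depth 6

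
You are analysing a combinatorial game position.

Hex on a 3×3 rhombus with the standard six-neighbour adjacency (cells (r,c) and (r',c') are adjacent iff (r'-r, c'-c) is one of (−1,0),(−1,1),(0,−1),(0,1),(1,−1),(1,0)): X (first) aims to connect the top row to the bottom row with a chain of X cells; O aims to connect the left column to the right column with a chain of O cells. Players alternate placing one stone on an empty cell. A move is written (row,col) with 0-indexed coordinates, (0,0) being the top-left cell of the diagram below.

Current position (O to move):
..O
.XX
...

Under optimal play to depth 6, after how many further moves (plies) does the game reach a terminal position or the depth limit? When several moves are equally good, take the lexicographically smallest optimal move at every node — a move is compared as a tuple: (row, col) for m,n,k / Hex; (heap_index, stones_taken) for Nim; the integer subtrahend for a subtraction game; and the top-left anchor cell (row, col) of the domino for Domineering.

p1 O@[..O/.XX/...]: (0,0)[O.O/.XX/...]-1 (0,1)[.OO/.XX/...]+1* (1,0)[..O/OXX/...]-1 (2,0)[..O/.XX/O..]-1 (2,1)[..O/.XX/.O.]-1 (2,2)[..O/.XX/..O]-1
p2 X@[.OO/.XX/...]: (0,0)[XOO/.XX/...]-1* (1,0)[.OO/XXX/...]-1 (2,0)[.OO/.XX/X..]-1 (2,1)[.OO/.XX/.X.]-1 (2,2)[.OO/.XX/..X]-1
p3 O@[XOO/.XX/...]: (1,0)[XOO/OXX/...]+1* (2,0)[XOO/.XX/O..]-1 (2,1)[XOO/.XX/.O.]-1 (2,2)[XOO/.XX/..O]-1
p4 X@[XOO/OXX/...] terminal -1; root [..O/.XX/...] d6

PV length from [..O/.XX/...]: 3 plies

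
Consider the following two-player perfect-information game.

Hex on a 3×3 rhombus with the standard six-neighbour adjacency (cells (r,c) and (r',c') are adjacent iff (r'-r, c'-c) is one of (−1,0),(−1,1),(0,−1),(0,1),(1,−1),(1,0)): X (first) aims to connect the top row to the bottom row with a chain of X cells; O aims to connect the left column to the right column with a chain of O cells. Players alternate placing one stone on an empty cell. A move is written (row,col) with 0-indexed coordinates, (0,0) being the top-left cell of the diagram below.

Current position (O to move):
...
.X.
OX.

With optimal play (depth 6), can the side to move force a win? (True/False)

[.../.X./OX.] O move#1: (0,0):-1/O../.X./OX.*, (0,1):-1/.O./.X./OX., (0,2):-1/..O/.X./OX., (1,0):-1/.../OX./OX., (1,2):-1/.../.XO/OX., (2,2):-1/.../.X./OXO
[O../.X./OX.] X move#2: (0,1):+1/OX./.X./OX.*, (0,2):+1/O.X/.X./OX., (1,0):+1/O../XX./OX., (1,2):+1/O../.XX/OX., (2,2):+1/O../.X./OXX
[OX./.X./OX.] end (terminal -1, O#3); searched .../.X./OX. to 6

O winning at [.../.X./OX.]: False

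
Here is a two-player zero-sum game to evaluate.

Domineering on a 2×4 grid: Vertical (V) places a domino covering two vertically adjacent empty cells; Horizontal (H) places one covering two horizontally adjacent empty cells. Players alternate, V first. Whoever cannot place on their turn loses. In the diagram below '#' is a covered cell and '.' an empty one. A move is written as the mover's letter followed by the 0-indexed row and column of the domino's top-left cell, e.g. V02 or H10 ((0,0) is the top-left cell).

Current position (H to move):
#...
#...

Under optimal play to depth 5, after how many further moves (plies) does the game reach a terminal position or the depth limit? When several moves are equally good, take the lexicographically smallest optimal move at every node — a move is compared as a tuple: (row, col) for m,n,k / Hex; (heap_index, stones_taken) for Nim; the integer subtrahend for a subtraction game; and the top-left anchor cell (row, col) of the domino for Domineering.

PV length from [#.../#...]: 3 plies

ply 1, H at #.../#... | H01=+1→###./#...*; H02=+1→#.##/#...; H11=+1→#.../###.; H12=+1→#.../#.##
ply 2, V at ###./#... | V03=-1→####/#..#*
ply 3, H at ####/#..# | H11=+1→####/####*
ply 4: ####/#### is terminal -1 (V); from #.../#... depth 5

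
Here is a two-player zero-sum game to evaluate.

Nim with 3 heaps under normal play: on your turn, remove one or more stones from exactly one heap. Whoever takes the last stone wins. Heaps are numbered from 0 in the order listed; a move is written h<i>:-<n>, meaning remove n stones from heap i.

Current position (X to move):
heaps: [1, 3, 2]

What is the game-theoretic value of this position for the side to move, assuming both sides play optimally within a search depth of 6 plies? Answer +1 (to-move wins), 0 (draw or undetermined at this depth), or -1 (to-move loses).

value((1,3,2), X) = -1

p1 X@[(1,3,2)]: h0:-1[(0,3,2)]-1* h1:-1[(1,2,2)]-1 h1:-2[(1,1,2)]-1 h1:-3[(1,0,2)]-1 h2:-1[(1,3,1)]-1 h2:-2[(1,3,0)]-1
p2 O@[(0,3,2)]: h1:-1[(0,2,2)]+1* h1:-2[(0,1,2)]-1 h1:-3[(0,0,2)]-1 h2:-1[(0,3,1)]-1 h2:-2[(0,3,0)]-1
p3 X@[(0,2,2)]: h1:-1[(0,1,2)]-1* h1:-2[(0,0,2)]-1 h2:-1[(0,2,1)]-1 h2:-2[(0,2,0)]-1
p4 O@[(0,1,2)]: h1:-1[(0,0,2)]-1 h2:-1[(0,1,1)]+1* h2:-2[(0,1,0)]-1
p5 X@[(0,1,1)]: h1:-1[(0,0,1)]-1* h2:-1[(0,1,0)]-1
p6 O@[(0,0,1)]: h2:-1[(0,0,0)]+1*
p7 X@[(0,0,0)] terminal -1; root [(1,3,2)] d6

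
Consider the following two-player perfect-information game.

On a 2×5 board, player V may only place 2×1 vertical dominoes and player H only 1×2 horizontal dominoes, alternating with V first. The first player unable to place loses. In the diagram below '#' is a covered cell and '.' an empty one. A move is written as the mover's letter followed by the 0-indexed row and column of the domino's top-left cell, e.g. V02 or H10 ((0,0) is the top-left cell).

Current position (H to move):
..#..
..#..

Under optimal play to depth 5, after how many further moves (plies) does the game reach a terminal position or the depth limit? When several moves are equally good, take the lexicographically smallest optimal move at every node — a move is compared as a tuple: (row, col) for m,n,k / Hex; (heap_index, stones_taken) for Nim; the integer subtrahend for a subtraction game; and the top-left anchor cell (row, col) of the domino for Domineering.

PV length from [..#../..#..]: 4 plies

ply 1, H at ..#../..#.. | H00=-1→###../..#..*; H03=-1→..###/..#..; H10=-1→..#../###..; H13=-1→..#../..###
ply 2, V at ###../..#.. | V03=+1→####./..##.*; V04=+1→###.#/..#.#
ply 3, H at ####./..##. | H10=-1→####./####.*
ply 4, V at ####./####. | V04=+1→#####/#####*
ply 5: #####/##### is terminal -1 (H); from ..#../..#.. depth 5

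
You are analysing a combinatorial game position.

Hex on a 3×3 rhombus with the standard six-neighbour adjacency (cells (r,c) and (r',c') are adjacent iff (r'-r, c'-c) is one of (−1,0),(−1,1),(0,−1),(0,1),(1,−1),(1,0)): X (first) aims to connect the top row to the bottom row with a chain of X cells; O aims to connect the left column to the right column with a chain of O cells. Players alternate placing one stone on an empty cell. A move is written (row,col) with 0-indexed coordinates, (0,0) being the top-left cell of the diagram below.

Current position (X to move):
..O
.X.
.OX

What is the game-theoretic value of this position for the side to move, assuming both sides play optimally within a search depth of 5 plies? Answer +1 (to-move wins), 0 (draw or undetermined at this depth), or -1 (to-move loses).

value(..O/.X./.OX, X) = +1

p1 X@[..O/.X./.OX]: (0,0)[X.O/.X./.OX]+1* (0,1)[.XO/.X./.OX]+1 (1,0)[..O/XX./.OX]+1 (1,2)[..O/.XX/.OX]-1 (2,0)[..O/.X./XOX]-1
p2 O@[X.O/.X./.OX]: (0,1)[XOO/.X./.OX]-1* (1,0)[X.O/OX./.OX]-1 (1,2)[X.O/.XO/.OX]-1 (2,0)[X.O/.X./OOX]-1
p3 X@[XOO/.X./.OX]: (1,0)[XOO/XX./.OX]+1* (1,2)[XOO/.XX/.OX]-1 (2,0)[XOO/.X./XOX]-1
p4 O@[XOO/XX./.OX]: (1,2)[XOO/XXO/.OX]-1* (2,0)[XOO/XX./OOX]-1
p5 X@[XOO/XXO/.OX]: (2,0)[XOO/XXO/XOX]+1*
p6 O@[XOO/XXO/XOX] terminal -1; root [..O/.X./.OX] d5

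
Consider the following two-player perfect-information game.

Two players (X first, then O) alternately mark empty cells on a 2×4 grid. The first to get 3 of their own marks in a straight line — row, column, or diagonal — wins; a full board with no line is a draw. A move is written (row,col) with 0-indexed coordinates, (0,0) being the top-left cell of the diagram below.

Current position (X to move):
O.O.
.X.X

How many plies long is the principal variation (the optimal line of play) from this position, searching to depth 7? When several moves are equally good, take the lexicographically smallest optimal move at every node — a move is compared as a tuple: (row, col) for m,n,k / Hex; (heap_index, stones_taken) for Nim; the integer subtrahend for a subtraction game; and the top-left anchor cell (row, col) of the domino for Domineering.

PV length from [O.O./.X.X]: 1 ply

[O.O./.X.X] X move#1: (0,1):+0/OXO./.X.X, (0,3):-1/O.OX/.X.X, (1,0):-1/O.O./XX.X, (1,2):+1/O.O./.XXX*
[O.O./.XXX] end (terminal -1, O#2); searched O.O./.X.X to 7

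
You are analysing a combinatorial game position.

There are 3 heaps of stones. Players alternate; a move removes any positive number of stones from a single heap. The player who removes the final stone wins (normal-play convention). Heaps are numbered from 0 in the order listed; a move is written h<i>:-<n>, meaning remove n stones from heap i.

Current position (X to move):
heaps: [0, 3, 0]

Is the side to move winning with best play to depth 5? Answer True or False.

p1 X@[(0,3,0)]: h1:-1[(0,2,0)]-1 h1:-2[(0,1,0)]-1 h1:-3[(0,0,0)]+1*
p2 O@[(0,0,0)] terminal -1; root [(0,3,0)] d5

X winning at [(0,3,0)]: True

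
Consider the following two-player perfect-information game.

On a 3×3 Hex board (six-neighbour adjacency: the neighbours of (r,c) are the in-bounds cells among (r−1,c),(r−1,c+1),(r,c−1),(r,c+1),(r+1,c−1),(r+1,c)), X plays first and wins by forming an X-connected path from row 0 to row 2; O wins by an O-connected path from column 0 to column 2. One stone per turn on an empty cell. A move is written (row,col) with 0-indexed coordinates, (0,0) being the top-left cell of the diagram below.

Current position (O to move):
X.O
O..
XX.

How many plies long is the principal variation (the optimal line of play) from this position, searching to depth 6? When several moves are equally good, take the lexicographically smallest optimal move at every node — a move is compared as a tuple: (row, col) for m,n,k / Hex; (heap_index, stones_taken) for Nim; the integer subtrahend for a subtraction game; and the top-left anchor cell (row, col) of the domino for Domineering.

ply 1, O at X.O/O../XX. | (0,1)=+1→XOO/O../XX.*; (1,1)=+1→X.O/OO./XX.; (1,2)=+1→X.O/O.O/XX.; (2,2)=+1→X.O/O../XXO
ply 2: XOO/O../XX. is terminal -1 (X); from X.O/O../XX. depth 6

PV length from [X.O/O../XX.]: 1 ply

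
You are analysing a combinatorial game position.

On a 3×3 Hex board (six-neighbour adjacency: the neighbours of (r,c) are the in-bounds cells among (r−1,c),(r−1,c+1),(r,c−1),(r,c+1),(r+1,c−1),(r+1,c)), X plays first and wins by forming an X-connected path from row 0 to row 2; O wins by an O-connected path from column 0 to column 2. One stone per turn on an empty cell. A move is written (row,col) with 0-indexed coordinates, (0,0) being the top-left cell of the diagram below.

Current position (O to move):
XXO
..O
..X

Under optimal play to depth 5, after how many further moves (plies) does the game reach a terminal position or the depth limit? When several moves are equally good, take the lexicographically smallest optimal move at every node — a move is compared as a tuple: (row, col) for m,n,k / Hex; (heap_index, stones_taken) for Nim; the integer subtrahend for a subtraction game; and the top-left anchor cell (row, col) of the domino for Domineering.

p1 O@[XXO/..O/..X]: (1,0)[XXO/O.O/..X]-1 (1,1)[XXO/.OO/..X]+1* (2,0)[XXO/..O/O.X]+1 (2,1)[XXO/..O/.OX]-1
p2 X@[XXO/.OO/..X]: (1,0)[XXO/XOO/..X]-1* (2,0)[XXO/.OO/X.X]-1 (2,1)[XXO/.OO/.XX]-1
p3 O@[XXO/XOO/..X]: (2,0)[XXO/XOO/O.X]+1* (2,1)[XXO/XOO/.OX]-1
p4 X@[XXO/XOO/O.X] terminal -1; root [XXO/..O/..X] d5

PV length from [XXO/..O/..X]: 3 plies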